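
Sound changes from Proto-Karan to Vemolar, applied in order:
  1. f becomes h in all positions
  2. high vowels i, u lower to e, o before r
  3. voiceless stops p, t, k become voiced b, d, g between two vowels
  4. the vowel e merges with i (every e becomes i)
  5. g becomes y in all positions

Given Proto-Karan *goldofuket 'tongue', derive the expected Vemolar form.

Vemolar: *goldofuket
  goldofuket → goldohuket   [unconditioned shift]
  goldohuket (rule 2 does not apply)
  goldohuket → goldohuget   [intervocalic voicing]
  goldohuget → goldohugit   [vowel merger]
  goldohugit → yoldohuyit   [unconditioned shift]
  giving Vemolar yoldohuyit.

yoldohuyit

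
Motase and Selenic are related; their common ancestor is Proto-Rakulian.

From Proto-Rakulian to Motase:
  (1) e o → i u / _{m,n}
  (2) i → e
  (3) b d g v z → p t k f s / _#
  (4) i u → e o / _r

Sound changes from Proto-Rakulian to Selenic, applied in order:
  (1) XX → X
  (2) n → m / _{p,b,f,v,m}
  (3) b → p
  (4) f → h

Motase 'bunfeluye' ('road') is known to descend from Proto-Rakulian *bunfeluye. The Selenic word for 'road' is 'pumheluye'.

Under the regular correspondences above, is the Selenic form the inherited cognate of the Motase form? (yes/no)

yes

Derive the expected Selenic reflex of *bunfeluye:
Selenic: start from *bunfeluye.
  rule 1: no change — bunfeluye
  rule 2 (nasal place assimilation): bunfeluye → bumfeluye
  rule 3 (unconditioned shift): bumfeluye → pumfeluye
  rule 4 (unconditioned shift): pumfeluye → pumheluye
  ⇒ Selenic pumheluye
Selenic 'pumheluye' matches the regular reflex exactly, so the pair is cognate.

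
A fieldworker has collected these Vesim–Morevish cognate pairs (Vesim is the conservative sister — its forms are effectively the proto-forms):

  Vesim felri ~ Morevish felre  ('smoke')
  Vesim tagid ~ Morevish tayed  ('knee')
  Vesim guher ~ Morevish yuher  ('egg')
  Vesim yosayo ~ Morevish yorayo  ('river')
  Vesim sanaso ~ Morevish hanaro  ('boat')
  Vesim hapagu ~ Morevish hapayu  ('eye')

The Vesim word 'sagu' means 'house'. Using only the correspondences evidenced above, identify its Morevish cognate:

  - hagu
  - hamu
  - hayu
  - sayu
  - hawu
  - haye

hayu

sanaso ~ hanaro — Vesim s corresponds to Morevish h word-initially before a back vowel.
hapagu ~ hapayu — Vesim g corresponds to Morevish y between vowels (before a back vowel).
Applying these to Vesim 'sagu':
  sagu → hagu   (s→h word-initially before a back vowel)
  hagu → hayu   (g→y between vowels (before a back vowel))
So the Morevish cognate is 'hayu'.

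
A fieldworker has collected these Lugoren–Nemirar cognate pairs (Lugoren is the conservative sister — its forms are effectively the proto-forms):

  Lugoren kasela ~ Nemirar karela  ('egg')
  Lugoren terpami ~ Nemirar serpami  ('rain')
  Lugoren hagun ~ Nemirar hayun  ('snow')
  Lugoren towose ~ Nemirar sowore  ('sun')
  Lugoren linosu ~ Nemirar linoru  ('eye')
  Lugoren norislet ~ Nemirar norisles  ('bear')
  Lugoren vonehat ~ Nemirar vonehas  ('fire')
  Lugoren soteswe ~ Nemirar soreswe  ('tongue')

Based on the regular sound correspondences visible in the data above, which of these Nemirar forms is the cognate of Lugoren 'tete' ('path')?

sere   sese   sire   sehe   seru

terpami ~ serpami — Lugoren t corresponds to Nemirar s word-initially before a front vowel.
soteswe ~ soreswe — Lugoren t corresponds to Nemirar r between vowels (before a front vowel).
Applying these to Lugoren 'tete':
  tete → sete   (t→s word-initially before a front vowel)
  sete → sere   (t→r between vowels (before a front vowel))
So the Nemirar cognate is 'sere'.

sere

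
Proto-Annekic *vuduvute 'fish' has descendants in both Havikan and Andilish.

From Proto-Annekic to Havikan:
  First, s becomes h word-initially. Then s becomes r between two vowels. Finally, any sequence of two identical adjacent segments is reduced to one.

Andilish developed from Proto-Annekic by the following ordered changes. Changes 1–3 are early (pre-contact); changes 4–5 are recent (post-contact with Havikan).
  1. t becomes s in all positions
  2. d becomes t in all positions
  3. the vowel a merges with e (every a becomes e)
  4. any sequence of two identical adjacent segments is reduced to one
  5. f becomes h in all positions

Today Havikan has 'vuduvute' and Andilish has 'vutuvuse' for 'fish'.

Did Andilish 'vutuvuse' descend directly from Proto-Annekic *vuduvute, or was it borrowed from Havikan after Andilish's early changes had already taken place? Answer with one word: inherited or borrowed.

If inherited, *vuduvute would pass through all of Andilish's changes:
Andilish: *vuduvute > vuduvuse > vutuvuse  (by unconditioned shift, unconditioned shift)
If borrowed from Havikan 'vuduvute' after the early changes, it would undergo only the recent ones:
  rule 4 (degemination): no change (vuduvute)
  rule 5 (unconditioned shift): no change (vuduvute)
  ⇒ as a loan: vuduvute
Andilish 'vutuvuse' matches the inherited outcome exactly, so it is an inherited cognate, not a loan.

inherited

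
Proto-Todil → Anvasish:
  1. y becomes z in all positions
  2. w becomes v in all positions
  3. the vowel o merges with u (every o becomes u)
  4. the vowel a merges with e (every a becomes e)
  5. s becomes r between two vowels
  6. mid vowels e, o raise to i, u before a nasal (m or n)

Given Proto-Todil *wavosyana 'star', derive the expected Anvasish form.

Anvasish: *wavosyana > wavoszana > vavoszana > vavuszana > vevuszene > vevuszine  (by unconditioned shift, unconditioned shift, vowel merger, vowel merger, pre-nasal raising)

vevuszine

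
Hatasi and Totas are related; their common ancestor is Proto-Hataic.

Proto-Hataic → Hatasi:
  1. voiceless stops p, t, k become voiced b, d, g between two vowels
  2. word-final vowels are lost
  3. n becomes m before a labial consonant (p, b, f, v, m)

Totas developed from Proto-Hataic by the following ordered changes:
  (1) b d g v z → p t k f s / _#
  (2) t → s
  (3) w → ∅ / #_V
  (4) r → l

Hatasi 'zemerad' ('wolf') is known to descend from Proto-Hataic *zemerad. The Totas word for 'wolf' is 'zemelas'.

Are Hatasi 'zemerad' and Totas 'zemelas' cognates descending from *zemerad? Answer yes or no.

Derive the expected Totas reflex of *zemerad:
Totas: *zemerad
  zemerad → zemerat   [final devoicing]
  zemerat → zemeras   [unconditioned shift]
  zemeras (rule 3 does not apply)
  zemeras → zemelas   [unconditioned shift]
  giving Totas zemelas.
Totas 'zemelas' matches the regular reflex exactly, so the pair is cognate.

yes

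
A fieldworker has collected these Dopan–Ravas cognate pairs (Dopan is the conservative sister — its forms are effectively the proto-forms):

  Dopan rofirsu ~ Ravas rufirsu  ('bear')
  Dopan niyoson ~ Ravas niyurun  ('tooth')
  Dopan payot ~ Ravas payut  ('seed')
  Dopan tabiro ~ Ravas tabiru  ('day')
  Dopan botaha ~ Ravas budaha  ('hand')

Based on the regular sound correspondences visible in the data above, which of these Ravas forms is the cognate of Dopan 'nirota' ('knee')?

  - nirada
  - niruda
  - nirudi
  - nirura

niruda

niyoson ~ niyurun, payot ~ payut — Dopan o corresponds to Ravas u after a consonant, before a consonant other than r, m, n, p, b, f, v.
botaha ~ budaha — Dopan t corresponds to Ravas d between vowels (before a back vowel).
Applying these to Dopan 'nirota':
  nirota → niruta   (o→u after a consonant, before a consonant other than r, m, n, p, b, f, v)
  niruta → niruda   (t→d between vowels (before a back vowel))
So the Ravas cognate is 'niruda'.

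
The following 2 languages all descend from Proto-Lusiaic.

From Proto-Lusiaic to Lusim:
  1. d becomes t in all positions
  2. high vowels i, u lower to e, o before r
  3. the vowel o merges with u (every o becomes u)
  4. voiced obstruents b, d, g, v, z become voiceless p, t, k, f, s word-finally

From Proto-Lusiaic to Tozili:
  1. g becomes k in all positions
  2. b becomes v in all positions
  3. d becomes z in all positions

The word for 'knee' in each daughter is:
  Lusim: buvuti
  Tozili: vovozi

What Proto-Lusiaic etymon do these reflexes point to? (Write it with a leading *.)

*bovodi

Position 1: Lusim has b, Tozili has v. Lusim preserves b here (none of its changes turn any other segment into b), so the proto-segment is *b.
Position 4: Lusim has u, Tozili has o. Tozili preserves o here (none of its changes turn any other segment into o), so the proto-segment is *o.
This points to *bovodi. Verify forward in each daughter:
Lusim: *bovodi
  bovodi → bovoti   [unconditioned shift]
  bovoti (rule 2 does not apply)
  bovoti → buvuti   [vowel merger]
  buvuti (rule 4 does not apply)
  giving Lusim buvuti.
Tozili: *bovodi
  bovodi (rule 1 does not apply)
  bovodi → vovodi   [unconditioned shift]
  vovodi → vovozi   [unconditioned shift]
  giving Tozili vovozi.
No other proto-form is consistent with every reflex, so the reconstruction is *bovodi.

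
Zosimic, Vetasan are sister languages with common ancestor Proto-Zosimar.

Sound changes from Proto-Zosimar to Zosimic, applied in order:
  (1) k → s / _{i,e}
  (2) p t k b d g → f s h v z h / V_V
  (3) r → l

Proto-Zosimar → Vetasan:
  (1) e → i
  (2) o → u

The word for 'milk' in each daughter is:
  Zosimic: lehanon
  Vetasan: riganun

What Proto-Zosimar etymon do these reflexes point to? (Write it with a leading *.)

*reganon

Position 6: Zosimic has o, Vetasan has u. Zosimic preserves o here (none of its changes turn any other segment into o), so the proto-segment is *o.
Position 1: Zosimic has l, Vetasan has r. Vetasan preserves r here (none of its changes turn any other segment into r), so the proto-segment is *r.
Position 2: Zosimic has e, Vetasan has i. Zosimic preserves e here (none of its changes turn any other segment into e), so the proto-segment is *e.
Continuing position by position gives *reganon; check it forward:
Zosimic: *reganon
  reganon (rule 1 does not apply)
  reganon → rehanon   [intervocalic lenition]
  rehanon → lehanon   [unconditioned shift]
  giving Zosimic lehanon.
Vetasan: start from *reganon.
  rule 1 (vowel merger): reganon → riganon
  rule 2 (vowel merger): riganon → riganun
  ⇒ Vetasan riganun
Only *reganon yields all of Zosimic lehanon, Vetasan riganun.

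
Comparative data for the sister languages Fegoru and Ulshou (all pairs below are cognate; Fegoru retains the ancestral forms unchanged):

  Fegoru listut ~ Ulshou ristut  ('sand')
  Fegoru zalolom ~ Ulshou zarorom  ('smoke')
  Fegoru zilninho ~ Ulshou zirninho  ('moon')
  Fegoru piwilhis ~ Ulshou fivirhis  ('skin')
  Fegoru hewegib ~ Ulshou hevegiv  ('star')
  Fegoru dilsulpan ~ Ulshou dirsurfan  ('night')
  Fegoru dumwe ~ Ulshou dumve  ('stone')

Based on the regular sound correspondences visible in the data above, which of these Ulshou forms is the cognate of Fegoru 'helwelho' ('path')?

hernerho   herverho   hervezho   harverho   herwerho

herverho

piwilhis ~ fivirhis, dilsulpan ~ dirsurfan — Fegoru l corresponds to Ulshou r after a vowel, before a consonant other than r, m, n, p, b, f, v.
dumwe ~ dumve — Fegoru w corresponds to Ulshou v after a consonant, before a front vowel.
Applying these to Fegoru 'helwelho':
  helwelho → herwelho   (l→r after a vowel, before a consonant other than r, m, n, p, b, f, v)
  herwelho → hervelho   (w→v after a consonant, before a front vowel)
  hervelho → herverho   (l→r after a vowel, before a consonant other than r, m, n, p, b, f, v)
So the Ulshou cognate is 'herverho'.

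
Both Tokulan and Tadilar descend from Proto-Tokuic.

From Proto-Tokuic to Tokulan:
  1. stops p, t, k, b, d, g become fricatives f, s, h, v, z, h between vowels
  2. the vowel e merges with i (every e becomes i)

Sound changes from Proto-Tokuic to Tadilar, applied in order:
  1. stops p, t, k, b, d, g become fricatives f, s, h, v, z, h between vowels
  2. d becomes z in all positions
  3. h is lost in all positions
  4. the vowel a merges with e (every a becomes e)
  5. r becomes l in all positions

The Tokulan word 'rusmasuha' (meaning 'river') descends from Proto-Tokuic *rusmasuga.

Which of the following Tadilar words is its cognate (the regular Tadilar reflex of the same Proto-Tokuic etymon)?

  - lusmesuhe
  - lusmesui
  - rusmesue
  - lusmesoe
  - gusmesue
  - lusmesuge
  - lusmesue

Tadilar: start from *rusmasuga.
  rule 1 (intervocalic lenition): rusmasuga → rusmasuha
  rule 2: no change — rusmasuha
  rule 3 (h-loss): rusmasuha → rusmasua
  rule 4 (vowel merger): rusmasua → rusmesue
  rule 5 (unconditioned shift): rusmesue → lusmesue
  ⇒ Tadilar lusmesue
The other candidates each miss or misapply at least one Tadilar change.

lusmesue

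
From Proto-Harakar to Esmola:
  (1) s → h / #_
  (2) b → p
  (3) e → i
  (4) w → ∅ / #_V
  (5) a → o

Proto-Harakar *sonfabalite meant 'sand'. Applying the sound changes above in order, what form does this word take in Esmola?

Esmola: start from *sonfabalite.
  rule 1 (debuccalisation): sonfabalite → honfabalite
  rule 2 (unconditioned shift): honfabalite → honfapalite
  rule 3 (vowel merger): honfapalite → honfapaliti
  rule 4: no change — honfapaliti
  rule 5 (vowel merger): honfapaliti → honfopoliti
  ⇒ Esmola honfopoliti

honfopoliti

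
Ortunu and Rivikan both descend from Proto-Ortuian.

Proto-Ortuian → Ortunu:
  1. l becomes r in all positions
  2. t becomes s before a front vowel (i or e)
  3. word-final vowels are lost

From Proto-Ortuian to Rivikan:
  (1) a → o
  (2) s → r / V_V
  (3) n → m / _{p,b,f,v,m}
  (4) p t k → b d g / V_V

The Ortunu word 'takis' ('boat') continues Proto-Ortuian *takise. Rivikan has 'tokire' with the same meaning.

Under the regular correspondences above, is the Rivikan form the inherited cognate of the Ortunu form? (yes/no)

Derive the expected Rivikan reflex of *takise:
Rivikan: *takise
  takise → tokise   [vowel merger]
  tokise → tokire   [rhotacism]
  tokire (rule 3 does not apply)
  tokire → togire   [intervocalic voicing]
  giving Rivikan togire.
The regular Rivikan reflex would be 'togire', but the attested form is 'tokire'. The correspondence is irregular, so they are not cognates (the Rivikan form has a different source).

no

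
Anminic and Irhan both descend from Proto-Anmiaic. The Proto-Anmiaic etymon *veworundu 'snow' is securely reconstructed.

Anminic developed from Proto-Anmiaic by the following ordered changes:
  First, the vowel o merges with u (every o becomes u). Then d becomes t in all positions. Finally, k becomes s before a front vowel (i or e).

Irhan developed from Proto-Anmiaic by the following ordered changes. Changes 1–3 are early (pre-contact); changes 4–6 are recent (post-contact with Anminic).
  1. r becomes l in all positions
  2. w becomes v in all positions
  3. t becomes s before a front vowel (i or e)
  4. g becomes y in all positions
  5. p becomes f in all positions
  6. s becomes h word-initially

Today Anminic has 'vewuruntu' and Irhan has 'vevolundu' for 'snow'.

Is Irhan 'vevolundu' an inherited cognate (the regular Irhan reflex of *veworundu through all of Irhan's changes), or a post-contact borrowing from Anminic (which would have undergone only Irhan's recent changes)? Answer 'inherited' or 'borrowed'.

If inherited, *veworundu would pass through all of Irhan's changes:
Irhan: *veworundu > vewolundu > vevolundu  (by unconditioned shift, unconditioned shift)
If borrowed from Anminic 'vewuruntu' after the early changes, it would undergo only the recent ones:
  rule 4 (unconditioned shift): no change (vewuruntu)
  rule 5 (unconditioned shift): no change (vewuruntu)
  rule 6 (debuccalisation): no change (vewuruntu)
  ⇒ as a loan: vewuruntu
Irhan 'vevolundu' matches the inherited outcome exactly, so it is an inherited cognate, not a loan.

inherited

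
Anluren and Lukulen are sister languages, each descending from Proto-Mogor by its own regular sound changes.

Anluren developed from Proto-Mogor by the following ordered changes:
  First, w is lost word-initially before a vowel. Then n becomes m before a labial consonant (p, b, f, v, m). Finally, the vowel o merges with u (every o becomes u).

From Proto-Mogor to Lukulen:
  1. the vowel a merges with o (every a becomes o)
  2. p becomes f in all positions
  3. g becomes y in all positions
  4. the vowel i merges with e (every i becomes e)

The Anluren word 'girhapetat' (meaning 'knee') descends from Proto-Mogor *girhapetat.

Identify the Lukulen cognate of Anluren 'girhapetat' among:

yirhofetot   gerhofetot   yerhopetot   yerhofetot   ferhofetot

Lukulen: start from *girhapetat.
  rule 1 (vowel merger): girhapetat → girhopetot
  rule 2 (unconditioned shift): girhopetot → girhofetot
  rule 3 (unconditioned shift): girhofetot → yirhofetot
  rule 4 (vowel merger): yirhofetot → yerhofetot
  ⇒ Lukulen yerhofetot

yerhofetot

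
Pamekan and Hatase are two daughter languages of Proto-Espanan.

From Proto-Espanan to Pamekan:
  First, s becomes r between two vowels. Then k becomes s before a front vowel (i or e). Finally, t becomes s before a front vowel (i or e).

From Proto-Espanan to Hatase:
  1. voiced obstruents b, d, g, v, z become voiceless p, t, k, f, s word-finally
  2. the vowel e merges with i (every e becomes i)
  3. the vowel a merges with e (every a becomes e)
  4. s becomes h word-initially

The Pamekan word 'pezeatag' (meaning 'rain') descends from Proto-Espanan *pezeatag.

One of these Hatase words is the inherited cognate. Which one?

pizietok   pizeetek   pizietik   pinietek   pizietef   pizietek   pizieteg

pizietek

Hatase: start from *pezeatag.
  rule 1 (final devoicing): pezeatag → pezeatak
  rule 2 (vowel merger): pezeatak → piziatak
  rule 3 (vowel merger): piziatak → pizietek
  rule 4: no change — pizietek
  ⇒ Hatase pizietek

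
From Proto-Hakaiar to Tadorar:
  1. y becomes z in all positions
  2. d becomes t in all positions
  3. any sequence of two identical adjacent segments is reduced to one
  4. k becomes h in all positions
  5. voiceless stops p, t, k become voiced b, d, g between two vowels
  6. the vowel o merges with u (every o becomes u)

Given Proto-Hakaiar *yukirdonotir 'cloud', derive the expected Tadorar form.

Tadorar: *yukirdonotir > zukirdonotir > zukirtonotir > zuhirtonotir > zuhirtonodir > zuhirtunudir  (by unconditioned shift, unconditioned shift, unconditioned shift, intervocalic voicing, vowel merger)

zuhirtunudir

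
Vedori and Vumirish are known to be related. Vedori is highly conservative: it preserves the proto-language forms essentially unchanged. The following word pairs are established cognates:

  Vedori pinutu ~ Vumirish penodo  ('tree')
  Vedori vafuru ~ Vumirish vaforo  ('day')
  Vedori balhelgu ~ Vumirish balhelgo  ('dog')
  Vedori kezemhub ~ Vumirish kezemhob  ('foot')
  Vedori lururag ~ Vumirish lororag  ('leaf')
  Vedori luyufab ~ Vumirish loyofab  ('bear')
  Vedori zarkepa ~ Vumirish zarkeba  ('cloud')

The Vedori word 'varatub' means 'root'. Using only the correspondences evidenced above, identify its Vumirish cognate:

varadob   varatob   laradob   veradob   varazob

varadob

pinutu ~ penodo — Vedori t corresponds to Vumirish d between vowels (before a back vowel).
kezemhub ~ kezemhob — Vedori u corresponds to Vumirish o after a consonant, before a labial obstruent.
Applying these to Vedori 'varatub':
  varatub → varadub   (t→d between vowels (before a back vowel))
  varadub → varadob   (u→o after a consonant, before a labial obstruent)
So the Vumirish cognate is 'varadob'.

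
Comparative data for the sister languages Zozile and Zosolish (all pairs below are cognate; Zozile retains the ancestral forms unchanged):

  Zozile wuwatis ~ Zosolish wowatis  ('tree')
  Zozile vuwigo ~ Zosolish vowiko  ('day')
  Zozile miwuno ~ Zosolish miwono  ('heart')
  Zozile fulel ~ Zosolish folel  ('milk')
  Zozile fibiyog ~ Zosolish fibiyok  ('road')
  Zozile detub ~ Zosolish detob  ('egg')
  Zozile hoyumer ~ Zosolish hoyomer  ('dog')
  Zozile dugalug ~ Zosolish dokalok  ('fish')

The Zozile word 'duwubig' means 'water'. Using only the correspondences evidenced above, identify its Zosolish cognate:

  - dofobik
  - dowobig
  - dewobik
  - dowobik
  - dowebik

wuwatis ~ wowatis, vuwigo ~ vowiko — Zozile u corresponds to Zosolish o after a consonant, before a consonant other than r, m, n, p, b, f, v.
detub ~ detob — Zozile u corresponds to Zosolish o after a consonant, before a labial obstruent.
fibiyog ~ fibiyok, dugalug ~ dokalok — Zozile g corresponds to Zosolish k word-finally.
Applying these to Zozile 'duwubig':
  duwubig → dowubig   (u→o after a consonant, before a consonant other than r, m, n, p, b, f, v)
  dowubig → dowobig   (u→o after a consonant, before a labial obstruent)
  dowobig → dowobik   (g→k word-finally)
So the Zosolish cognate is 'dowobik'.

dowobik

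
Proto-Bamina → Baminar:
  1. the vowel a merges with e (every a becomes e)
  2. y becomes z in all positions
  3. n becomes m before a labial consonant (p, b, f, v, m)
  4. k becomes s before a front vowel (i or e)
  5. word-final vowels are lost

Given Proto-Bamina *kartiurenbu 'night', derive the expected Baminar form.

sertiuremb

Baminar: start from *kartiurenbu.
  rule 1 (vowel merger): kartiurenbu → kertiurenbu
  rule 2: no change — kertiurenbu
  rule 3 (nasal place assimilation): kertiurenbu → kertiurembu
  rule 4 (palatalisation): kertiurembu → sertiurembu
  rule 5 (apocope): sertiurembu → sertiuremb
  ⇒ Baminar sertiuremb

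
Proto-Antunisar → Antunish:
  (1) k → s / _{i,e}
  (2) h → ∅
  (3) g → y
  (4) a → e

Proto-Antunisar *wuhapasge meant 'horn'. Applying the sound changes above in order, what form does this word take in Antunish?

Antunish: *wuhapasge > wuapasge > wuapasye > wuepesye  (by h-loss, unconditioned shift, vowel merger)

wuepesye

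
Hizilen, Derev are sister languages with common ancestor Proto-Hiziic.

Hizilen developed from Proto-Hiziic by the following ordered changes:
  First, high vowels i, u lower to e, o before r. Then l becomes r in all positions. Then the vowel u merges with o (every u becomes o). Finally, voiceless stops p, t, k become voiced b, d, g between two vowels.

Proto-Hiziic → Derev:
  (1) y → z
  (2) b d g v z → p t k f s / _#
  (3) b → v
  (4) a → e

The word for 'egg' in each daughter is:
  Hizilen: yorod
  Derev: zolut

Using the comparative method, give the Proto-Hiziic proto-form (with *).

*yolud

Position 1: Hizilen has y, Derev has z. Hizilen preserves y here (none of its changes turn any other segment into y), so the proto-segment is *y.
Position 5: Hizilen has d, Derev has t. Taking the neighbouring segments as reconstructed: Hizilen d can only go back to *d; Derev t could go back to *t or *d — the one source consistent with every daughter is *d.
Verify the candidate proto-form against each daughter:
Hizilen: *yolud
  yolud (rule 1 does not apply)
  yolud → yorud   [unconditioned shift]
  yorud → yorod   [vowel merger]
  yorod (rule 4 does not apply)
  giving Hizilen yorod.
Derev: *yolud > zolud > zolut  (by unconditioned shift, final devoicing)
Only *yolud yields all of Hizilen yorod, Derev zolut.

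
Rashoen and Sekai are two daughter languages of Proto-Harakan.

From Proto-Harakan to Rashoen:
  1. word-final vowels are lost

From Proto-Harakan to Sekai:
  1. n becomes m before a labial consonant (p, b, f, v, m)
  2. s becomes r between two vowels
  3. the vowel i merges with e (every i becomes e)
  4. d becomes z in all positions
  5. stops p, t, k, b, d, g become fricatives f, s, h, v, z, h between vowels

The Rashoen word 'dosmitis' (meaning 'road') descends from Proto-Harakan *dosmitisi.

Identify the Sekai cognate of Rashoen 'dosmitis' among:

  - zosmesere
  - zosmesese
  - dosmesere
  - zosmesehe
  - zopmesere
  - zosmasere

Sekai: *dosmitisi
  dosmitisi (rule 1 does not apply)
  dosmitisi → dosmitiri   [rhotacism]
  dosmitiri → dosmetere   [vowel merger]
  dosmetere → zosmetere   [unconditioned shift]
  zosmetere → zosmesere   [intervocalic lenition]
  giving Sekai zosmesere.
Among the options, 'zosmesere' alone shows every Sekai change applied in order.

zosmesere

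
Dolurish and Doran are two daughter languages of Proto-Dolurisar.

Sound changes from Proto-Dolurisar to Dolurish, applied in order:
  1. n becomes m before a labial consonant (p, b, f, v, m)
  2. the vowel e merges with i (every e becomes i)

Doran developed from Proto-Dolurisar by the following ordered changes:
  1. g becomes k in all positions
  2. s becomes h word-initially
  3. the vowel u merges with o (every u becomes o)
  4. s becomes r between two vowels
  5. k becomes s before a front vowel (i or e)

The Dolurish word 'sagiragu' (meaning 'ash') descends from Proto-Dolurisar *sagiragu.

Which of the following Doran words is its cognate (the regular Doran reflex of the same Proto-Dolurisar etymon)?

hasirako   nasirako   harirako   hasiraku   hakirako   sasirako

hasirako

Doran: *sagiragu
  sagiragu → sakiraku   [unconditioned shift]
  sakiraku → hakiraku   [debuccalisation]
  hakiraku → hakirako   [vowel merger]
  hakirako (rule 4 does not apply)
  hakirako → hasirako   [palatalisation]
  giving Doran hasirako.
Only 'hasirako' matches the regular Doran development of *sagiragu.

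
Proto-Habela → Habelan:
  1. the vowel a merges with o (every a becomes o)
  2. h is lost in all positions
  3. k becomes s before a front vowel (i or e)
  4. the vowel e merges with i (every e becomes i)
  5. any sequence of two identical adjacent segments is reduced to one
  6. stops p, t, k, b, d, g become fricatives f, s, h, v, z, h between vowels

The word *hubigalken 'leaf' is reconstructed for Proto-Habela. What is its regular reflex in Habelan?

Habelan: start from *hubigalken.
  rule 1 (vowel merger): hubigalken → hubigolken
  rule 2 (h-loss): hubigolken → ubigolken
  rule 3 (palatalisation): ubigolken → ubigolsen
  rule 4 (vowel merger): ubigolsen → ubigolsin
  rule 5: no change — ubigolsin
  rule 6 (intervocalic lenition): ubigolsin → uviholsin
  ⇒ Habelan uviholsin

uviholsin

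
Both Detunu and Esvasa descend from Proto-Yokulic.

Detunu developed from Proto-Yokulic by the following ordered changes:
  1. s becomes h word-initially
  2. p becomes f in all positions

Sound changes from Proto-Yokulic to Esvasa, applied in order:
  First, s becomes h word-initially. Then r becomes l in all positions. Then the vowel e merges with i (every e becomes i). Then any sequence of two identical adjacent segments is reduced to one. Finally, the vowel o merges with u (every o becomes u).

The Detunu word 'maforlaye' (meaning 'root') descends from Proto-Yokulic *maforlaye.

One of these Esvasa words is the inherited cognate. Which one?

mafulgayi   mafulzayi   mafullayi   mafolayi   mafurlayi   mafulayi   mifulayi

Esvasa: *maforlaye
  maforlaye (rule 1 does not apply)
  maforlaye → mafollaye   [unconditioned shift]
  mafollaye → mafollayi   [vowel merger]
  mafollayi → mafolayi   [degemination]
  mafolayi → mafulayi   [vowel merger]
  giving Esvasa mafulayi.
Among the options, 'mafulayi' alone shows every Esvasa change applied in order.

mafulayi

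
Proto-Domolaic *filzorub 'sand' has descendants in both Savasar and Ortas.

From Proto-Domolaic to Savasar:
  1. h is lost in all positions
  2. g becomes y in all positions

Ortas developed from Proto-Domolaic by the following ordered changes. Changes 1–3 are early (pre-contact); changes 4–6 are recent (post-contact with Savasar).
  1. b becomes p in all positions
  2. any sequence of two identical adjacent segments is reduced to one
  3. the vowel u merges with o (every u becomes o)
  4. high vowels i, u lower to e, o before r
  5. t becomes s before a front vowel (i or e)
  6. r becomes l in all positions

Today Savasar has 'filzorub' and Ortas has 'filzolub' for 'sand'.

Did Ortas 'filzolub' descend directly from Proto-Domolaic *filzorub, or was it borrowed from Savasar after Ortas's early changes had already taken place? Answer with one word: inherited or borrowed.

If inherited, *filzorub would pass through all of Ortas's changes:
Ortas: start from *filzorub.
  rule 1 (unconditioned shift): filzorub → filzorup
  rule 2: no change — filzorup
  rule 3 (vowel merger): filzorup → filzorop
  rule 4: no change — filzorop
  rule 5: no change — filzorop
  rule 6 (unconditioned shift): filzorop → filzolop
  ⇒ Ortas filzolop
If borrowed from Savasar 'filzorub' after the early changes, it would undergo only the recent ones:
  rule 4 (pre-rhotic lowering): no change (filzorub)
  rule 5 (palatalisation): no change (filzorub)
  rule 6 (unconditioned shift): filzorub → filzolub
  ⇒ as a loan: filzolub
Ortas 'filzolub' matches the loan outcome 'filzolub', not the inherited 'filzolop' — it skipped the early Ortas changes, so it was borrowed from Savasar.

borrowed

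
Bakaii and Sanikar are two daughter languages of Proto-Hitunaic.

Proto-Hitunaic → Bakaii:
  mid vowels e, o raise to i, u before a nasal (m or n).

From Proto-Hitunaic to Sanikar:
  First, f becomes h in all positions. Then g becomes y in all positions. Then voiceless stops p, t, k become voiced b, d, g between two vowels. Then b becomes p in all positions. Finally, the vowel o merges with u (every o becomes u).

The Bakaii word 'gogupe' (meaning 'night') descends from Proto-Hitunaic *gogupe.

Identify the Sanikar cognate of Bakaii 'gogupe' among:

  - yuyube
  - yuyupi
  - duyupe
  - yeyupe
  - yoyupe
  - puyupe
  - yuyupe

yuyupe

Sanikar: *gogupe
  gogupe (rule 1 does not apply)
  gogupe → yoyupe   [unconditioned shift]
  yoyupe → yoyube   [intervocalic voicing]
  yoyube → yoyupe   [unconditioned shift]
  yoyupe → yuyupe   [vowel merger]
  giving Sanikar yuyupe.
Among the options, 'yuyupe' alone shows every Sanikar change applied in order.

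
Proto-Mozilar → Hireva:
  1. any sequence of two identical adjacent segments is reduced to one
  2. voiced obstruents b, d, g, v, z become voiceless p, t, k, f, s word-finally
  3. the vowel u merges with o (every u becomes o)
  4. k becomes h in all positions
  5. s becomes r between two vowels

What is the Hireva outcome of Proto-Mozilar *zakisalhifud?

zahiralhifot

Hireva: *zakisalhifud
  zakisalhifud (rule 1 does not apply)
  zakisalhifud → zakisalhifut   [final devoicing]
  zakisalhifut → zakisalhifot   [vowel merger]
  zakisalhifot → zahisalhifot   [unconditioned shift]
  zahisalhifot → zahiralhifot   [rhotacism]
  giving Hireva zahiralhifot.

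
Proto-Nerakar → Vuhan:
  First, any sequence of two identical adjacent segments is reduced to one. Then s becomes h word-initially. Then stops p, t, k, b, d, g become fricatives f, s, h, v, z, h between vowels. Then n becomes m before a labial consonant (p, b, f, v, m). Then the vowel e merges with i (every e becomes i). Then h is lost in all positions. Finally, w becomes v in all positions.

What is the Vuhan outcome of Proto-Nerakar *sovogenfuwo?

Vuhan: start from *sovogenfuwo.
  rule 1: no change — sovogenfuwo
  rule 2 (debuccalisation): sovogenfuwo → hovogenfuwo
  rule 3 (intervocalic lenition): hovogenfuwo → hovohenfuwo
  rule 4 (nasal place assimilation): hovohenfuwo → hovohemfuwo
  rule 5 (vowel merger): hovohemfuwo → hovohimfuwo
  rule 6 (h-loss): hovohimfuwo → ovoimfuwo
  rule 7 (unconditioned shift): ovoimfuwo → ovoimfuvo
  ⇒ Vuhan ovoimfuvo

ovoimfuvo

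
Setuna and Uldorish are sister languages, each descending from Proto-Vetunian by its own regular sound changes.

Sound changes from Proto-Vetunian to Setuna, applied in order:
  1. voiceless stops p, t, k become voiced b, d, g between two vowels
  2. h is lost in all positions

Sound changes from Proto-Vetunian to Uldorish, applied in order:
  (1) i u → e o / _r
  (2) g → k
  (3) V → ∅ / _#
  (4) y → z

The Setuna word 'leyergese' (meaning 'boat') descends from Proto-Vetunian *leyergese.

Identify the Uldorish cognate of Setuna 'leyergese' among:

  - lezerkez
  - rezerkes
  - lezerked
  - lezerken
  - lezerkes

Uldorish: *leyergese
  leyergese (rule 1 does not apply)
  leyergese → leyerkese   [unconditioned shift]
  leyerkese → leyerkes   [apocope]
  leyerkes → lezerkes   [unconditioned shift]
  giving Uldorish lezerkes.

lezerkes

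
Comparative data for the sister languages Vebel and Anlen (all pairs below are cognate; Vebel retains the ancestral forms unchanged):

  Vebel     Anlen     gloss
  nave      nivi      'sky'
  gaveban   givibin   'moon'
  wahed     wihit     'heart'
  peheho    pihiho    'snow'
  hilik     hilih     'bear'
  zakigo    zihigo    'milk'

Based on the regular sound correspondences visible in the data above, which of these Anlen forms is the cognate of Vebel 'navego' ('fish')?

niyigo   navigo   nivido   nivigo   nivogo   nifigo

nivigo

nave ~ nivi, gaveban ~ givibin — Vebel a corresponds to Anlen i after a consonant, before a labial obstruent.
wahed ~ wihit, peheho ~ pihiho — Vebel e corresponds to Anlen i after a consonant, before a consonant other than r, m, n, p, b, f, v.
Applying these to Vebel 'navego':
  navego → nivego   (a→i after a consonant, before a labial obstruent)
  nivego → nivigo   (e→i after a consonant, before a consonant other than r, m, n, p, b, f, v)
So the Anlen cognate is 'nivigo'.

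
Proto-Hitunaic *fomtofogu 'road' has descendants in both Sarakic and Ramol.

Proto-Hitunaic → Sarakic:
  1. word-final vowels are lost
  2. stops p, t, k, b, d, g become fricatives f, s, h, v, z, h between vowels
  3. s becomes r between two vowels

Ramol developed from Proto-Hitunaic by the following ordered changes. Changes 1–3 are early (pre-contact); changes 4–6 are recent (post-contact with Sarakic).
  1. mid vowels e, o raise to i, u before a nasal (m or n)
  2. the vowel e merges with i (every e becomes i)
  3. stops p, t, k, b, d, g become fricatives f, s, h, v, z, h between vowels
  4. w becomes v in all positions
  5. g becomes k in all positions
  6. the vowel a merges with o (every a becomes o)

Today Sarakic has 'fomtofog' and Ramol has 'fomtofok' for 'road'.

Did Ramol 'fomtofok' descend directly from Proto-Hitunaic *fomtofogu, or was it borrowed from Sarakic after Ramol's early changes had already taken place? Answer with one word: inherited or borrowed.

borrowed

If inherited, *fomtofogu would pass through all of Ramol's changes:
Ramol: *fomtofogu > fumtofogu > fumtofohu  (by pre-nasal raising, intervocalic lenition)
If borrowed from Sarakic 'fomtofog' after the early changes, it would undergo only the recent ones:
  rule 4 (unconditioned shift): no change (fomtofog)
  rule 5 (unconditioned shift): fomtofog → fomtofok
  rule 6 (vowel merger): no change (fomtofok)
  ⇒ as a loan: fomtofok
Ramol 'fomtofok' matches the loan outcome 'fomtofok', not the inherited 'fumtofohu' — it skipped the early Ramol changes, so it was borrowed from Sarakic.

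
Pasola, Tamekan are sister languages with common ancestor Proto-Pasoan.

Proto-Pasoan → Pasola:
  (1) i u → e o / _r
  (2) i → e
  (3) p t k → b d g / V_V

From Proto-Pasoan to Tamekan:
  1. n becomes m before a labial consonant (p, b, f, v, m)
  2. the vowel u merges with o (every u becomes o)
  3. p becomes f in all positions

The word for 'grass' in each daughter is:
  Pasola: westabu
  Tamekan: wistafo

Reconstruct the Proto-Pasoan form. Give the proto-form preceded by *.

*wistapu

Position 6: Pasola has b, Tamekan has f. Taking the neighbouring segments as reconstructed: Pasola b could go back to *p or *b; Tamekan f could go back to *p or *f — the one source consistent with every daughter is *p.
Position 7: Pasola has u, Tamekan has o. Pasola preserves u here (none of its changes turn any other segment into u), so the proto-segment is *u.
Position 2: Pasola has e, Tamekan has i. Tamekan preserves i here (none of its changes turn any other segment into i), so the proto-segment is *i.
Verify the candidate proto-form against each daughter:
Pasola: *wistapu
  wistapu (rule 1 does not apply)
  wistapu → westapu   [vowel merger]
  westapu → westabu   [intervocalic voicing]
  giving Pasola westabu.
Tamekan: *wistapu
  wistapu (rule 1 does not apply)
  wistapu → wistapo   [vowel merger]
  wistapo → wistafo   [unconditioned shift]
  giving Tamekan wistafo.
Only *wistapu yields all of Pasola westabu, Tamekan wistafo.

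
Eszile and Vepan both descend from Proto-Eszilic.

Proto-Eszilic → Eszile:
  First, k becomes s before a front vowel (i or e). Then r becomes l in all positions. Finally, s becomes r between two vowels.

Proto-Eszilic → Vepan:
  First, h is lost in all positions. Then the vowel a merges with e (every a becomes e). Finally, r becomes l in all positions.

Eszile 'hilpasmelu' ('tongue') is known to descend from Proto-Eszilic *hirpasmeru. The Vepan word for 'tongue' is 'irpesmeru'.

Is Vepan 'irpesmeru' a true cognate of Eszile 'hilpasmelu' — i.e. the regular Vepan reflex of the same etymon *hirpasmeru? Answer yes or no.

no

Derive the expected Vepan reflex of *hirpasmeru:
Vepan: start from *hirpasmeru.
  rule 1 (h-loss): hirpasmeru → irpasmeru
  rule 2 (vowel merger): irpasmeru → irpesmeru
  rule 3 (unconditioned shift): irpesmeru → ilpesmelu
  ⇒ Vepan ilpesmelu
The regular Vepan reflex would be 'ilpesmelu', but the attested form is 'irpesmeru'. The correspondence is irregular, so they are not cognates (the Vepan form has a different source).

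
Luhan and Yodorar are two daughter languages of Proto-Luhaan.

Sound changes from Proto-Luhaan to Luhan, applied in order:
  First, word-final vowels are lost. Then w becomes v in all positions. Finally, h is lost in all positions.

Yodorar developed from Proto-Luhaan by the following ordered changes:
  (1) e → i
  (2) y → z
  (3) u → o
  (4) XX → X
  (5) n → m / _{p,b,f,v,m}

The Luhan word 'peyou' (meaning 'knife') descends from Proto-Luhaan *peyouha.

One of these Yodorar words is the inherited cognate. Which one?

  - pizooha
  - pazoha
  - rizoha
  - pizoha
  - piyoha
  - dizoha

Yodorar: start from *peyouha.
  rule 1 (vowel merger): peyouha → piyouha
  rule 2 (unconditioned shift): piyouha → pizouha
  rule 3 (vowel merger): pizouha → pizooha
  rule 4 (degemination): pizooha → pizoha
  rule 5: no change — pizoha
  ⇒ Yodorar pizoha
Among the options, 'pizoha' alone shows every Yodorar change applied in order.

pizoha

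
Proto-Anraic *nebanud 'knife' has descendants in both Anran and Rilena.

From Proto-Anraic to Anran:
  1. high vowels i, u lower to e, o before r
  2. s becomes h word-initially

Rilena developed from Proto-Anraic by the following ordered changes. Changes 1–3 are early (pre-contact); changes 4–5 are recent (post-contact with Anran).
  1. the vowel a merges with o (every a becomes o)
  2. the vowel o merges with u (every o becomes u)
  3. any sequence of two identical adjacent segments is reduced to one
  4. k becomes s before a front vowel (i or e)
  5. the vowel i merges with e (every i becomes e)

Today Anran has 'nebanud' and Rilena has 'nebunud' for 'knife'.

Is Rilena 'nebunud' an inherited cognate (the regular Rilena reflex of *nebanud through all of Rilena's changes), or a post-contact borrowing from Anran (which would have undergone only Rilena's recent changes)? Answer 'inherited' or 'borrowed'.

If inherited, *nebanud would pass through all of Rilena's changes:
Rilena: *nebanud > nebonud > nebunud  (by vowel merger, vowel merger)
If borrowed from Anran 'nebanud' after the early changes, it would undergo only the recent ones:
  rule 4 (palatalisation): no change (nebanud)
  rule 5 (vowel merger): no change (nebanud)
  ⇒ as a loan: nebanud
Rilena 'nebunud' matches the inherited outcome exactly, so it is an inherited cognate, not a loan.

inherited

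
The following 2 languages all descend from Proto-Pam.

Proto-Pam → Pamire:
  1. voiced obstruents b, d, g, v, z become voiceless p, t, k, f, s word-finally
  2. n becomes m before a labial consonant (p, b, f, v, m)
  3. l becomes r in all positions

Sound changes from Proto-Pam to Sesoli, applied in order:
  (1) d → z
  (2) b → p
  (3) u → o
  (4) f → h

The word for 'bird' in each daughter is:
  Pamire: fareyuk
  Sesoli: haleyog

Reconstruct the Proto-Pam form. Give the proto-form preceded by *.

Position 3: Pamire has r, Sesoli has l. Sesoli preserves l here (none of its changes turn any other segment into l), so the proto-segment is *l.
Position 1: Pamire has f, Sesoli has h. Taking the neighbouring segments as reconstructed: Pamire f can only go back to *f; Sesoli h could go back to *f or *h — the one source consistent with every daughter is *f.
Position 6: Pamire has u, Sesoli has o. Pamire preserves u here (none of its changes turn any other segment into u), so the proto-segment is *u.
This points to *faleyug. Verify forward in each daughter:
Pamire: start from *faleyug.
  rule 1 (final devoicing): faleyug → faleyuk
  rule 2: no change — faleyuk
  rule 3 (unconditioned shift): faleyuk → fareyuk
  ⇒ Pamire fareyuk
Sesoli: *faleyug > faleyog > haleyog  (by vowel merger, unconditioned shift)
Only *faleyug yields all of Pamire fareyuk, Sesoli haleyog.

*faleyug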